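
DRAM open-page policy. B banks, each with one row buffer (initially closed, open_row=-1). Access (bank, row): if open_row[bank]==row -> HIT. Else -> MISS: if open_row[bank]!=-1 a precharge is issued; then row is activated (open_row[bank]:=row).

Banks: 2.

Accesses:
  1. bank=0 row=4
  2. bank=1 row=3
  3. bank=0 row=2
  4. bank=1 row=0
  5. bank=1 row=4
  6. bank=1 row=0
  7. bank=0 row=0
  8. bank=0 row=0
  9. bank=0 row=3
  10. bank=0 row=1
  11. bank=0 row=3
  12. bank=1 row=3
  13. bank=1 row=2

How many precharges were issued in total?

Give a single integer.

Answer: 10

Derivation:
Acc 1: bank0 row4 -> MISS (open row4); precharges=0
Acc 2: bank1 row3 -> MISS (open row3); precharges=0
Acc 3: bank0 row2 -> MISS (open row2); precharges=1
Acc 4: bank1 row0 -> MISS (open row0); precharges=2
Acc 5: bank1 row4 -> MISS (open row4); precharges=3
Acc 6: bank1 row0 -> MISS (open row0); precharges=4
Acc 7: bank0 row0 -> MISS (open row0); precharges=5
Acc 8: bank0 row0 -> HIT
Acc 9: bank0 row3 -> MISS (open row3); precharges=6
Acc 10: bank0 row1 -> MISS (open row1); precharges=7
Acc 11: bank0 row3 -> MISS (open row3); precharges=8
Acc 12: bank1 row3 -> MISS (open row3); precharges=9
Acc 13: bank1 row2 -> MISS (open row2); precharges=10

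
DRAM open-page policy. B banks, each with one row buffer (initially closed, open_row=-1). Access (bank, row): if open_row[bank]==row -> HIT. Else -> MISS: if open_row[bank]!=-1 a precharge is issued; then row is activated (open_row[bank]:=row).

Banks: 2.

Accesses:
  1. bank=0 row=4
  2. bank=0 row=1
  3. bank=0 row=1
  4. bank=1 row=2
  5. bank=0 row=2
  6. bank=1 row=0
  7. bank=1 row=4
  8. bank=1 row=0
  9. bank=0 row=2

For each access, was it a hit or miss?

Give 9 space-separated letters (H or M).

Answer: M M H M M M M M H

Derivation:
Acc 1: bank0 row4 -> MISS (open row4); precharges=0
Acc 2: bank0 row1 -> MISS (open row1); precharges=1
Acc 3: bank0 row1 -> HIT
Acc 4: bank1 row2 -> MISS (open row2); precharges=1
Acc 5: bank0 row2 -> MISS (open row2); precharges=2
Acc 6: bank1 row0 -> MISS (open row0); precharges=3
Acc 7: bank1 row4 -> MISS (open row4); precharges=4
Acc 8: bank1 row0 -> MISS (open row0); precharges=5
Acc 9: bank0 row2 -> HIT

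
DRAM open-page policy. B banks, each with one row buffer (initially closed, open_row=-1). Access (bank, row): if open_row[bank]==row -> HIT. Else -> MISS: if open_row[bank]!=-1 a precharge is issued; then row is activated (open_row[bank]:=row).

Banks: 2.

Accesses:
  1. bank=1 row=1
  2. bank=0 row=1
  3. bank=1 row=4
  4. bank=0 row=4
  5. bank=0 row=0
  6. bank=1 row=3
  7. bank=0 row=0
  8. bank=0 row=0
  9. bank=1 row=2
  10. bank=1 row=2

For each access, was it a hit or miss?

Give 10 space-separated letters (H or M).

Acc 1: bank1 row1 -> MISS (open row1); precharges=0
Acc 2: bank0 row1 -> MISS (open row1); precharges=0
Acc 3: bank1 row4 -> MISS (open row4); precharges=1
Acc 4: bank0 row4 -> MISS (open row4); precharges=2
Acc 5: bank0 row0 -> MISS (open row0); precharges=3
Acc 6: bank1 row3 -> MISS (open row3); precharges=4
Acc 7: bank0 row0 -> HIT
Acc 8: bank0 row0 -> HIT
Acc 9: bank1 row2 -> MISS (open row2); precharges=5
Acc 10: bank1 row2 -> HIT

Answer: M M M M M M H H M H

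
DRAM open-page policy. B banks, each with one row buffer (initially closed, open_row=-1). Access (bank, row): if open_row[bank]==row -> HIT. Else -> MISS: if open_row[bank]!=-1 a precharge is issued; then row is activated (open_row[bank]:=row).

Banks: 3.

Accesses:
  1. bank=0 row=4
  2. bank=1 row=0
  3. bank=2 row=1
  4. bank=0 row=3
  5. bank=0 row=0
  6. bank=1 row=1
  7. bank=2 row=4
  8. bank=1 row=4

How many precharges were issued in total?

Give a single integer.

Acc 1: bank0 row4 -> MISS (open row4); precharges=0
Acc 2: bank1 row0 -> MISS (open row0); precharges=0
Acc 3: bank2 row1 -> MISS (open row1); precharges=0
Acc 4: bank0 row3 -> MISS (open row3); precharges=1
Acc 5: bank0 row0 -> MISS (open row0); precharges=2
Acc 6: bank1 row1 -> MISS (open row1); precharges=3
Acc 7: bank2 row4 -> MISS (open row4); precharges=4
Acc 8: bank1 row4 -> MISS (open row4); precharges=5

Answer: 5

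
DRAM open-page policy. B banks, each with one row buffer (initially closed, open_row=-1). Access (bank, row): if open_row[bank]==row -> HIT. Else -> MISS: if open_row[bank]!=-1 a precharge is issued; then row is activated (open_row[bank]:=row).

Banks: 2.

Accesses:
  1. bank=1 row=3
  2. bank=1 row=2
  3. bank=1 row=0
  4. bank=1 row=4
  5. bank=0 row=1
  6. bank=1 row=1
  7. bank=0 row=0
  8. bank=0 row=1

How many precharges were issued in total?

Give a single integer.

Acc 1: bank1 row3 -> MISS (open row3); precharges=0
Acc 2: bank1 row2 -> MISS (open row2); precharges=1
Acc 3: bank1 row0 -> MISS (open row0); precharges=2
Acc 4: bank1 row4 -> MISS (open row4); precharges=3
Acc 5: bank0 row1 -> MISS (open row1); precharges=3
Acc 6: bank1 row1 -> MISS (open row1); precharges=4
Acc 7: bank0 row0 -> MISS (open row0); precharges=5
Acc 8: bank0 row1 -> MISS (open row1); precharges=6

Answer: 6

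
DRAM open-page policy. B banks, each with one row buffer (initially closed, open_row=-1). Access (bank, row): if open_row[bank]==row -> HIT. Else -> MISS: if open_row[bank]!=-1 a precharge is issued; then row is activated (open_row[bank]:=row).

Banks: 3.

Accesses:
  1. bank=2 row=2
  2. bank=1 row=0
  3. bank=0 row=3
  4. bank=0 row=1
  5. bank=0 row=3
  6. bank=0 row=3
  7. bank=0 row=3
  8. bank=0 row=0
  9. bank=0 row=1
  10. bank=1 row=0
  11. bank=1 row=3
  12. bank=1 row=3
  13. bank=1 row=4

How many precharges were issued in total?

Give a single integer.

Answer: 6

Derivation:
Acc 1: bank2 row2 -> MISS (open row2); precharges=0
Acc 2: bank1 row0 -> MISS (open row0); precharges=0
Acc 3: bank0 row3 -> MISS (open row3); precharges=0
Acc 4: bank0 row1 -> MISS (open row1); precharges=1
Acc 5: bank0 row3 -> MISS (open row3); precharges=2
Acc 6: bank0 row3 -> HIT
Acc 7: bank0 row3 -> HIT
Acc 8: bank0 row0 -> MISS (open row0); precharges=3
Acc 9: bank0 row1 -> MISS (open row1); precharges=4
Acc 10: bank1 row0 -> HIT
Acc 11: bank1 row3 -> MISS (open row3); precharges=5
Acc 12: bank1 row3 -> HIT
Acc 13: bank1 row4 -> MISS (open row4); precharges=6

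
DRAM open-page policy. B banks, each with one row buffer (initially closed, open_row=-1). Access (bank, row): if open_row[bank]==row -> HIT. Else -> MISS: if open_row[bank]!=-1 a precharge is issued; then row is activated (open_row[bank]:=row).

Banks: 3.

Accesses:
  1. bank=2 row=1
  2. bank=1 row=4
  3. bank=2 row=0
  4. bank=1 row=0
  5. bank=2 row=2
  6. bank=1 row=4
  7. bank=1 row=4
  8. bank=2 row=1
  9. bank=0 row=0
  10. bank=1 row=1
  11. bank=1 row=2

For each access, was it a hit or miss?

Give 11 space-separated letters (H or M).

Acc 1: bank2 row1 -> MISS (open row1); precharges=0
Acc 2: bank1 row4 -> MISS (open row4); precharges=0
Acc 3: bank2 row0 -> MISS (open row0); precharges=1
Acc 4: bank1 row0 -> MISS (open row0); precharges=2
Acc 5: bank2 row2 -> MISS (open row2); precharges=3
Acc 6: bank1 row4 -> MISS (open row4); precharges=4
Acc 7: bank1 row4 -> HIT
Acc 8: bank2 row1 -> MISS (open row1); precharges=5
Acc 9: bank0 row0 -> MISS (open row0); precharges=5
Acc 10: bank1 row1 -> MISS (open row1); precharges=6
Acc 11: bank1 row2 -> MISS (open row2); precharges=7

Answer: M M M M M M H M M M M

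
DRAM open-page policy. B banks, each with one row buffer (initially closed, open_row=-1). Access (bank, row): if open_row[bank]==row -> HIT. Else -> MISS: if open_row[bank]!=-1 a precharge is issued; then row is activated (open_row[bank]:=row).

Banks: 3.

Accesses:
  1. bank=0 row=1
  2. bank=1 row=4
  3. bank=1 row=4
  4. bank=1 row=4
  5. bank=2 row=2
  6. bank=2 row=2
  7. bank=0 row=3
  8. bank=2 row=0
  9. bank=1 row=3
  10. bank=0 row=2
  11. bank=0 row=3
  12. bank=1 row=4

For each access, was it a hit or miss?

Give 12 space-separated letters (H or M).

Acc 1: bank0 row1 -> MISS (open row1); precharges=0
Acc 2: bank1 row4 -> MISS (open row4); precharges=0
Acc 3: bank1 row4 -> HIT
Acc 4: bank1 row4 -> HIT
Acc 5: bank2 row2 -> MISS (open row2); precharges=0
Acc 6: bank2 row2 -> HIT
Acc 7: bank0 row3 -> MISS (open row3); precharges=1
Acc 8: bank2 row0 -> MISS (open row0); precharges=2
Acc 9: bank1 row3 -> MISS (open row3); precharges=3
Acc 10: bank0 row2 -> MISS (open row2); precharges=4
Acc 11: bank0 row3 -> MISS (open row3); precharges=5
Acc 12: bank1 row4 -> MISS (open row4); precharges=6

Answer: M M H H M H M M M M M M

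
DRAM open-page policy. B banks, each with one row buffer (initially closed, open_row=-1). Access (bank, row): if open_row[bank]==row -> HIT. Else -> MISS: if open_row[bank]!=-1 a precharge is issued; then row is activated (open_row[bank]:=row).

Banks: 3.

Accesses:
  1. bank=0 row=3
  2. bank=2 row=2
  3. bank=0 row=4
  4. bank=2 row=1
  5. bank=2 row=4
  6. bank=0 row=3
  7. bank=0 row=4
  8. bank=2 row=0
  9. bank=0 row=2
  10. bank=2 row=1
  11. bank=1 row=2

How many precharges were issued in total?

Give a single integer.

Acc 1: bank0 row3 -> MISS (open row3); precharges=0
Acc 2: bank2 row2 -> MISS (open row2); precharges=0
Acc 3: bank0 row4 -> MISS (open row4); precharges=1
Acc 4: bank2 row1 -> MISS (open row1); precharges=2
Acc 5: bank2 row4 -> MISS (open row4); precharges=3
Acc 6: bank0 row3 -> MISS (open row3); precharges=4
Acc 7: bank0 row4 -> MISS (open row4); precharges=5
Acc 8: bank2 row0 -> MISS (open row0); precharges=6
Acc 9: bank0 row2 -> MISS (open row2); precharges=7
Acc 10: bank2 row1 -> MISS (open row1); precharges=8
Acc 11: bank1 row2 -> MISS (open row2); precharges=8

Answer: 8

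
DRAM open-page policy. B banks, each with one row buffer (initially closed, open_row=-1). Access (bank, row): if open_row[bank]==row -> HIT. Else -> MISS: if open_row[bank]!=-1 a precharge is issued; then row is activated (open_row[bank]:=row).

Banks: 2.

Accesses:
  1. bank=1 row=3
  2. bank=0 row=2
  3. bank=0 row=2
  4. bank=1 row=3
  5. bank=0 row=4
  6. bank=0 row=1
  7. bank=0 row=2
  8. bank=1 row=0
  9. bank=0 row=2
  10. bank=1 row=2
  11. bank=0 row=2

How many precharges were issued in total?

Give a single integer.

Acc 1: bank1 row3 -> MISS (open row3); precharges=0
Acc 2: bank0 row2 -> MISS (open row2); precharges=0
Acc 3: bank0 row2 -> HIT
Acc 4: bank1 row3 -> HIT
Acc 5: bank0 row4 -> MISS (open row4); precharges=1
Acc 6: bank0 row1 -> MISS (open row1); precharges=2
Acc 7: bank0 row2 -> MISS (open row2); precharges=3
Acc 8: bank1 row0 -> MISS (open row0); precharges=4
Acc 9: bank0 row2 -> HIT
Acc 10: bank1 row2 -> MISS (open row2); precharges=5
Acc 11: bank0 row2 -> HIT

Answer: 5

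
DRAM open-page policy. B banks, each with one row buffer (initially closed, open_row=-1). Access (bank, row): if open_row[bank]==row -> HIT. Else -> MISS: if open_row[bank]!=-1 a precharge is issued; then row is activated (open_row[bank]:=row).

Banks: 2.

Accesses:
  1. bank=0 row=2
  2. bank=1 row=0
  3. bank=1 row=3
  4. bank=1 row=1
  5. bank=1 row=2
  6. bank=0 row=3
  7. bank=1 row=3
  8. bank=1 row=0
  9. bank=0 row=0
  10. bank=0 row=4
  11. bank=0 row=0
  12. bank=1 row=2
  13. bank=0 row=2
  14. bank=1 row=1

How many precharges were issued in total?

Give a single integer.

Answer: 12

Derivation:
Acc 1: bank0 row2 -> MISS (open row2); precharges=0
Acc 2: bank1 row0 -> MISS (open row0); precharges=0
Acc 3: bank1 row3 -> MISS (open row3); precharges=1
Acc 4: bank1 row1 -> MISS (open row1); precharges=2
Acc 5: bank1 row2 -> MISS (open row2); precharges=3
Acc 6: bank0 row3 -> MISS (open row3); precharges=4
Acc 7: bank1 row3 -> MISS (open row3); precharges=5
Acc 8: bank1 row0 -> MISS (open row0); precharges=6
Acc 9: bank0 row0 -> MISS (open row0); precharges=7
Acc 10: bank0 row4 -> MISS (open row4); precharges=8
Acc 11: bank0 row0 -> MISS (open row0); precharges=9
Acc 12: bank1 row2 -> MISS (open row2); precharges=10
Acc 13: bank0 row2 -> MISS (open row2); precharges=11
Acc 14: bank1 row1 -> MISS (open row1); precharges=12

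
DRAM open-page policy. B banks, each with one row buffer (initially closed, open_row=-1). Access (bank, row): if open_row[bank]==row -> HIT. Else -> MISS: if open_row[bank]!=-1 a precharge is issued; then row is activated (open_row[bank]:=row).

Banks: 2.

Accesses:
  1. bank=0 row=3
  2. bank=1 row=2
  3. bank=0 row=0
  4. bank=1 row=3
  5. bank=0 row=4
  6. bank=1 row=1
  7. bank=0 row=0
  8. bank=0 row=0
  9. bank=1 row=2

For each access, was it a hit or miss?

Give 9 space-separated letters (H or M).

Answer: M M M M M M M H M

Derivation:
Acc 1: bank0 row3 -> MISS (open row3); precharges=0
Acc 2: bank1 row2 -> MISS (open row2); precharges=0
Acc 3: bank0 row0 -> MISS (open row0); precharges=1
Acc 4: bank1 row3 -> MISS (open row3); precharges=2
Acc 5: bank0 row4 -> MISS (open row4); precharges=3
Acc 6: bank1 row1 -> MISS (open row1); precharges=4
Acc 7: bank0 row0 -> MISS (open row0); precharges=5
Acc 8: bank0 row0 -> HIT
Acc 9: bank1 row2 -> MISS (open row2); precharges=6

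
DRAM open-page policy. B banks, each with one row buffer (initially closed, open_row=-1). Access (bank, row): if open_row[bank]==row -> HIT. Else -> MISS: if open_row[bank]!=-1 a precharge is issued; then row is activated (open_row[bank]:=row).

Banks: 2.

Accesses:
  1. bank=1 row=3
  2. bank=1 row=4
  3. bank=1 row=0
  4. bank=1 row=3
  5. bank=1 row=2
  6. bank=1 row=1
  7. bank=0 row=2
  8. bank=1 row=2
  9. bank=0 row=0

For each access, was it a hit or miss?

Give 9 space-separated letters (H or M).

Answer: M M M M M M M M M

Derivation:
Acc 1: bank1 row3 -> MISS (open row3); precharges=0
Acc 2: bank1 row4 -> MISS (open row4); precharges=1
Acc 3: bank1 row0 -> MISS (open row0); precharges=2
Acc 4: bank1 row3 -> MISS (open row3); precharges=3
Acc 5: bank1 row2 -> MISS (open row2); precharges=4
Acc 6: bank1 row1 -> MISS (open row1); precharges=5
Acc 7: bank0 row2 -> MISS (open row2); precharges=5
Acc 8: bank1 row2 -> MISS (open row2); precharges=6
Acc 9: bank0 row0 -> MISS (open row0); precharges=7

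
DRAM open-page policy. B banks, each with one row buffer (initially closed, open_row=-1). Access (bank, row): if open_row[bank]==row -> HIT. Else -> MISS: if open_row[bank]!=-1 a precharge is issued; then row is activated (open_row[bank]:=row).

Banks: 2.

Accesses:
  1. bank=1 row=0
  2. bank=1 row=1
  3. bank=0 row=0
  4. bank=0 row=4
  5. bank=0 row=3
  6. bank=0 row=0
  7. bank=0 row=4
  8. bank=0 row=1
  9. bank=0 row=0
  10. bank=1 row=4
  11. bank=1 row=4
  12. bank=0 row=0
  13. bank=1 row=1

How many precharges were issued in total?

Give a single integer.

Acc 1: bank1 row0 -> MISS (open row0); precharges=0
Acc 2: bank1 row1 -> MISS (open row1); precharges=1
Acc 3: bank0 row0 -> MISS (open row0); precharges=1
Acc 4: bank0 row4 -> MISS (open row4); precharges=2
Acc 5: bank0 row3 -> MISS (open row3); precharges=3
Acc 6: bank0 row0 -> MISS (open row0); precharges=4
Acc 7: bank0 row4 -> MISS (open row4); precharges=5
Acc 8: bank0 row1 -> MISS (open row1); precharges=6
Acc 9: bank0 row0 -> MISS (open row0); precharges=7
Acc 10: bank1 row4 -> MISS (open row4); precharges=8
Acc 11: bank1 row4 -> HIT
Acc 12: bank0 row0 -> HIT
Acc 13: bank1 row1 -> MISS (open row1); precharges=9

Answer: 9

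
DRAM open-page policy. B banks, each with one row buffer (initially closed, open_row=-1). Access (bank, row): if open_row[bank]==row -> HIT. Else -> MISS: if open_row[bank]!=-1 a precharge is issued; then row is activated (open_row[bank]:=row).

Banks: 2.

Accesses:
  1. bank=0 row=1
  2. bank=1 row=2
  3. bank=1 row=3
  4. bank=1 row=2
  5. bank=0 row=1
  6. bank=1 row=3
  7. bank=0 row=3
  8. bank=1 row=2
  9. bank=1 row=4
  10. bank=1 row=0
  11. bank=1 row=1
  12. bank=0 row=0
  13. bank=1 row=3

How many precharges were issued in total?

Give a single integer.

Acc 1: bank0 row1 -> MISS (open row1); precharges=0
Acc 2: bank1 row2 -> MISS (open row2); precharges=0
Acc 3: bank1 row3 -> MISS (open row3); precharges=1
Acc 4: bank1 row2 -> MISS (open row2); precharges=2
Acc 5: bank0 row1 -> HIT
Acc 6: bank1 row3 -> MISS (open row3); precharges=3
Acc 7: bank0 row3 -> MISS (open row3); precharges=4
Acc 8: bank1 row2 -> MISS (open row2); precharges=5
Acc 9: bank1 row4 -> MISS (open row4); precharges=6
Acc 10: bank1 row0 -> MISS (open row0); precharges=7
Acc 11: bank1 row1 -> MISS (open row1); precharges=8
Acc 12: bank0 row0 -> MISS (open row0); precharges=9
Acc 13: bank1 row3 -> MISS (open row3); precharges=10

Answer: 10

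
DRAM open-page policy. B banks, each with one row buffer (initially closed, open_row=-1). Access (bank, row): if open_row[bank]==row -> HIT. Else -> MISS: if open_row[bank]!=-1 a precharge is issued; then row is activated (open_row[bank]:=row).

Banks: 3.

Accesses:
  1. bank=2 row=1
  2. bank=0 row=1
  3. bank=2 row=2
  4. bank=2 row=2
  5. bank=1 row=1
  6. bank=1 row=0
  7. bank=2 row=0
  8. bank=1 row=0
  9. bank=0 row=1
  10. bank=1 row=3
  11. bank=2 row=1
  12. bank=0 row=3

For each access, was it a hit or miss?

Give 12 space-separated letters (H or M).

Answer: M M M H M M M H H M M M

Derivation:
Acc 1: bank2 row1 -> MISS (open row1); precharges=0
Acc 2: bank0 row1 -> MISS (open row1); precharges=0
Acc 3: bank2 row2 -> MISS (open row2); precharges=1
Acc 4: bank2 row2 -> HIT
Acc 5: bank1 row1 -> MISS (open row1); precharges=1
Acc 6: bank1 row0 -> MISS (open row0); precharges=2
Acc 7: bank2 row0 -> MISS (open row0); precharges=3
Acc 8: bank1 row0 -> HIT
Acc 9: bank0 row1 -> HIT
Acc 10: bank1 row3 -> MISS (open row3); precharges=4
Acc 11: bank2 row1 -> MISS (open row1); precharges=5
Acc 12: bank0 row3 -> MISS (open row3); precharges=6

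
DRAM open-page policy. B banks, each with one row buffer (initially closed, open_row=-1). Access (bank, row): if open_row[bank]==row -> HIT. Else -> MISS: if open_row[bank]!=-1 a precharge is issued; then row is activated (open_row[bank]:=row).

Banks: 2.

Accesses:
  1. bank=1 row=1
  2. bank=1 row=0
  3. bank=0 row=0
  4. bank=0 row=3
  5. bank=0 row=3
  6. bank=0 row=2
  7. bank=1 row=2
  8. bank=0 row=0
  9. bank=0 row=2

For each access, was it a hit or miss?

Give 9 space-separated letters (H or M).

Acc 1: bank1 row1 -> MISS (open row1); precharges=0
Acc 2: bank1 row0 -> MISS (open row0); precharges=1
Acc 3: bank0 row0 -> MISS (open row0); precharges=1
Acc 4: bank0 row3 -> MISS (open row3); precharges=2
Acc 5: bank0 row3 -> HIT
Acc 6: bank0 row2 -> MISS (open row2); precharges=3
Acc 7: bank1 row2 -> MISS (open row2); precharges=4
Acc 8: bank0 row0 -> MISS (open row0); precharges=5
Acc 9: bank0 row2 -> MISS (open row2); precharges=6

Answer: M M M M H M M M M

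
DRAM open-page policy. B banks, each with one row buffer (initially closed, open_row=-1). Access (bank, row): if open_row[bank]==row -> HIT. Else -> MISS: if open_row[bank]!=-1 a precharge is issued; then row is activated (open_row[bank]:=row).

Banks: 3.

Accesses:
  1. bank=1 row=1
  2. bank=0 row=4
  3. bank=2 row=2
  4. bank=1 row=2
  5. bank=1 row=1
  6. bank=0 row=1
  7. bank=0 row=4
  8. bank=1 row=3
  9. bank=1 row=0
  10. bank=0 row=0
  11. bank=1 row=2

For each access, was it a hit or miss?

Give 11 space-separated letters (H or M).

Acc 1: bank1 row1 -> MISS (open row1); precharges=0
Acc 2: bank0 row4 -> MISS (open row4); precharges=0
Acc 3: bank2 row2 -> MISS (open row2); precharges=0
Acc 4: bank1 row2 -> MISS (open row2); precharges=1
Acc 5: bank1 row1 -> MISS (open row1); precharges=2
Acc 6: bank0 row1 -> MISS (open row1); precharges=3
Acc 7: bank0 row4 -> MISS (open row4); precharges=4
Acc 8: bank1 row3 -> MISS (open row3); precharges=5
Acc 9: bank1 row0 -> MISS (open row0); precharges=6
Acc 10: bank0 row0 -> MISS (open row0); precharges=7
Acc 11: bank1 row2 -> MISS (open row2); precharges=8

Answer: M M M M M M M M M M M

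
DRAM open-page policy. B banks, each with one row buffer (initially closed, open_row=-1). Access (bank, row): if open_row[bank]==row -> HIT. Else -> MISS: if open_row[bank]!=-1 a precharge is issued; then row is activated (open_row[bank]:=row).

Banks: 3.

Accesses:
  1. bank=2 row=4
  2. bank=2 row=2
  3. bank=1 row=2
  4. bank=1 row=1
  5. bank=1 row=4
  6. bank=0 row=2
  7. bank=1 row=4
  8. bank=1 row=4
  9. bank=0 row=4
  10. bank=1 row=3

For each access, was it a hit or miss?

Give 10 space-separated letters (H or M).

Acc 1: bank2 row4 -> MISS (open row4); precharges=0
Acc 2: bank2 row2 -> MISS (open row2); precharges=1
Acc 3: bank1 row2 -> MISS (open row2); precharges=1
Acc 4: bank1 row1 -> MISS (open row1); precharges=2
Acc 5: bank1 row4 -> MISS (open row4); precharges=3
Acc 6: bank0 row2 -> MISS (open row2); precharges=3
Acc 7: bank1 row4 -> HIT
Acc 8: bank1 row4 -> HIT
Acc 9: bank0 row4 -> MISS (open row4); precharges=4
Acc 10: bank1 row3 -> MISS (open row3); precharges=5

Answer: M M M M M M H H M M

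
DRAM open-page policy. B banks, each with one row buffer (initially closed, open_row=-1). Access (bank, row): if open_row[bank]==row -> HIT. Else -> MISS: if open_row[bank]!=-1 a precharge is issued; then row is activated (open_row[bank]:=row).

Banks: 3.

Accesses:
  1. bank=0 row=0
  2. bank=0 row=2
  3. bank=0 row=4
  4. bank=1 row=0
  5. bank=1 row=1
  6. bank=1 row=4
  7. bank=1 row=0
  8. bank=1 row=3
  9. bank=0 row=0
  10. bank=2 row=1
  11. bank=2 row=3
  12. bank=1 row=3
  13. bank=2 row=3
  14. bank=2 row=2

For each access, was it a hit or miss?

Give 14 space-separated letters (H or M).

Acc 1: bank0 row0 -> MISS (open row0); precharges=0
Acc 2: bank0 row2 -> MISS (open row2); precharges=1
Acc 3: bank0 row4 -> MISS (open row4); precharges=2
Acc 4: bank1 row0 -> MISS (open row0); precharges=2
Acc 5: bank1 row1 -> MISS (open row1); precharges=3
Acc 6: bank1 row4 -> MISS (open row4); precharges=4
Acc 7: bank1 row0 -> MISS (open row0); precharges=5
Acc 8: bank1 row3 -> MISS (open row3); precharges=6
Acc 9: bank0 row0 -> MISS (open row0); precharges=7
Acc 10: bank2 row1 -> MISS (open row1); precharges=7
Acc 11: bank2 row3 -> MISS (open row3); precharges=8
Acc 12: bank1 row3 -> HIT
Acc 13: bank2 row3 -> HIT
Acc 14: bank2 row2 -> MISS (open row2); precharges=9

Answer: M M M M M M M M M M M H H M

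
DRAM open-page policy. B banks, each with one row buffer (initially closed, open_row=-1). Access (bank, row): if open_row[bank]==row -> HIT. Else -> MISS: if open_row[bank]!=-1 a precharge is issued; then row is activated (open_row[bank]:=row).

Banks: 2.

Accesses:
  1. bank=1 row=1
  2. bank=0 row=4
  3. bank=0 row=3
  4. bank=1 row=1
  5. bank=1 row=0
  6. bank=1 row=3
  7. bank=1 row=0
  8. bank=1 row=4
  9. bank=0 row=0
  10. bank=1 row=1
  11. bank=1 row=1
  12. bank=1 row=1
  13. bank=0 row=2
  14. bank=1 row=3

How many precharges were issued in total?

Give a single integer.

Answer: 9

Derivation:
Acc 1: bank1 row1 -> MISS (open row1); precharges=0
Acc 2: bank0 row4 -> MISS (open row4); precharges=0
Acc 3: bank0 row3 -> MISS (open row3); precharges=1
Acc 4: bank1 row1 -> HIT
Acc 5: bank1 row0 -> MISS (open row0); precharges=2
Acc 6: bank1 row3 -> MISS (open row3); precharges=3
Acc 7: bank1 row0 -> MISS (open row0); precharges=4
Acc 8: bank1 row4 -> MISS (open row4); precharges=5
Acc 9: bank0 row0 -> MISS (open row0); precharges=6
Acc 10: bank1 row1 -> MISS (open row1); precharges=7
Acc 11: bank1 row1 -> HIT
Acc 12: bank1 row1 -> HIT
Acc 13: bank0 row2 -> MISS (open row2); precharges=8
Acc 14: bank1 row3 -> MISS (open row3); precharges=9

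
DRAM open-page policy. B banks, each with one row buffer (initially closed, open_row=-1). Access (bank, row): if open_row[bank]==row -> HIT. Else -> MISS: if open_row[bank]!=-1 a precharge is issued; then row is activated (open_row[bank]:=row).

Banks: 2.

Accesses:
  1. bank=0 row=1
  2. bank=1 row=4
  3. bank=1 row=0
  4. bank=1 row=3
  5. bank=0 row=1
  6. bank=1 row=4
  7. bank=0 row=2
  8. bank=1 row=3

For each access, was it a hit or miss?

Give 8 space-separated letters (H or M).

Answer: M M M M H M M M

Derivation:
Acc 1: bank0 row1 -> MISS (open row1); precharges=0
Acc 2: bank1 row4 -> MISS (open row4); precharges=0
Acc 3: bank1 row0 -> MISS (open row0); precharges=1
Acc 4: bank1 row3 -> MISS (open row3); precharges=2
Acc 5: bank0 row1 -> HIT
Acc 6: bank1 row4 -> MISS (open row4); precharges=3
Acc 7: bank0 row2 -> MISS (open row2); precharges=4
Acc 8: bank1 row3 -> MISS (open row3); precharges=5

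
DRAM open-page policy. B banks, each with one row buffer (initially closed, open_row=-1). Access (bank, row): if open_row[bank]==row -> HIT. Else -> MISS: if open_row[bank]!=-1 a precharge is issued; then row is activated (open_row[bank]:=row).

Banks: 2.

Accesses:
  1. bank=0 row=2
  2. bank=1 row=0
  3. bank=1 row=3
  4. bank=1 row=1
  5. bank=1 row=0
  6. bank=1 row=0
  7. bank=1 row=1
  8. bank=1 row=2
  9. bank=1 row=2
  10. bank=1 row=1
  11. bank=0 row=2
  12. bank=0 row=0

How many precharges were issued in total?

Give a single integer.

Answer: 7

Derivation:
Acc 1: bank0 row2 -> MISS (open row2); precharges=0
Acc 2: bank1 row0 -> MISS (open row0); precharges=0
Acc 3: bank1 row3 -> MISS (open row3); precharges=1
Acc 4: bank1 row1 -> MISS (open row1); precharges=2
Acc 5: bank1 row0 -> MISS (open row0); precharges=3
Acc 6: bank1 row0 -> HIT
Acc 7: bank1 row1 -> MISS (open row1); precharges=4
Acc 8: bank1 row2 -> MISS (open row2); precharges=5
Acc 9: bank1 row2 -> HIT
Acc 10: bank1 row1 -> MISS (open row1); precharges=6
Acc 11: bank0 row2 -> HIT
Acc 12: bank0 row0 -> MISS (open row0); precharges=7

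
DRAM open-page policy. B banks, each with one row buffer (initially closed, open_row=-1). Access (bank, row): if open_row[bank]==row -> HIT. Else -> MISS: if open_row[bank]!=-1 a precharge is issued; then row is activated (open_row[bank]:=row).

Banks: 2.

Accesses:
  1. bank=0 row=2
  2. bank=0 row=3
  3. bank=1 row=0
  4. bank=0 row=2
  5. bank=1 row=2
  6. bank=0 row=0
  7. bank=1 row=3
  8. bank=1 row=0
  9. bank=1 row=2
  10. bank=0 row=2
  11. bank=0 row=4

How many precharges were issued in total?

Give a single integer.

Acc 1: bank0 row2 -> MISS (open row2); precharges=0
Acc 2: bank0 row3 -> MISS (open row3); precharges=1
Acc 3: bank1 row0 -> MISS (open row0); precharges=1
Acc 4: bank0 row2 -> MISS (open row2); precharges=2
Acc 5: bank1 row2 -> MISS (open row2); precharges=3
Acc 6: bank0 row0 -> MISS (open row0); precharges=4
Acc 7: bank1 row3 -> MISS (open row3); precharges=5
Acc 8: bank1 row0 -> MISS (open row0); precharges=6
Acc 9: bank1 row2 -> MISS (open row2); precharges=7
Acc 10: bank0 row2 -> MISS (open row2); precharges=8
Acc 11: bank0 row4 -> MISS (open row4); precharges=9

Answer: 9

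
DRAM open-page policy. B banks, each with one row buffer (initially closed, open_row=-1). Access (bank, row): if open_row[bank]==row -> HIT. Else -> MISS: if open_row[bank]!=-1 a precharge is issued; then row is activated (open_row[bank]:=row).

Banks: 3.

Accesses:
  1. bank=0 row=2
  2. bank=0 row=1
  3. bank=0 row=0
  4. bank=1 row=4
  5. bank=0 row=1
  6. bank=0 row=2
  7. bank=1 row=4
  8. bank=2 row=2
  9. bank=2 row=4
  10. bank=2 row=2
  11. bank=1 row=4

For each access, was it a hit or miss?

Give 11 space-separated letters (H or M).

Answer: M M M M M M H M M M H

Derivation:
Acc 1: bank0 row2 -> MISS (open row2); precharges=0
Acc 2: bank0 row1 -> MISS (open row1); precharges=1
Acc 3: bank0 row0 -> MISS (open row0); precharges=2
Acc 4: bank1 row4 -> MISS (open row4); precharges=2
Acc 5: bank0 row1 -> MISS (open row1); precharges=3
Acc 6: bank0 row2 -> MISS (open row2); precharges=4
Acc 7: bank1 row4 -> HIT
Acc 8: bank2 row2 -> MISS (open row2); precharges=4
Acc 9: bank2 row4 -> MISS (open row4); precharges=5
Acc 10: bank2 row2 -> MISS (open row2); precharges=6
Acc 11: bank1 row4 -> HIT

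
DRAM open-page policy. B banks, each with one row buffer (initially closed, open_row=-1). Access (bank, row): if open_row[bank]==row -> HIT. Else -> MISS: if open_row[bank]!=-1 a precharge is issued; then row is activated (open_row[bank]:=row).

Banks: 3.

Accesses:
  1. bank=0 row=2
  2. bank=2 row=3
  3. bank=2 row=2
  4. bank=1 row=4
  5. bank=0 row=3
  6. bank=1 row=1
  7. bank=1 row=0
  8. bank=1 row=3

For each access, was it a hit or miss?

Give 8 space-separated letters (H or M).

Acc 1: bank0 row2 -> MISS (open row2); precharges=0
Acc 2: bank2 row3 -> MISS (open row3); precharges=0
Acc 3: bank2 row2 -> MISS (open row2); precharges=1
Acc 4: bank1 row4 -> MISS (open row4); precharges=1
Acc 5: bank0 row3 -> MISS (open row3); precharges=2
Acc 6: bank1 row1 -> MISS (open row1); precharges=3
Acc 7: bank1 row0 -> MISS (open row0); precharges=4
Acc 8: bank1 row3 -> MISS (open row3); precharges=5

Answer: M M M M M M M M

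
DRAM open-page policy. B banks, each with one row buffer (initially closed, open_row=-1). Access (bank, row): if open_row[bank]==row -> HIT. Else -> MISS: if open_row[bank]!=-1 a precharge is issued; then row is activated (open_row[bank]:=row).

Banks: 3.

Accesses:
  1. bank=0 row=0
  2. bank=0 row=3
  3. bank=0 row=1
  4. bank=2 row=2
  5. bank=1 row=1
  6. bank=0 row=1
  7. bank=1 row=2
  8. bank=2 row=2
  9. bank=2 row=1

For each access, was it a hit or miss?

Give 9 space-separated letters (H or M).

Answer: M M M M M H M H M

Derivation:
Acc 1: bank0 row0 -> MISS (open row0); precharges=0
Acc 2: bank0 row3 -> MISS (open row3); precharges=1
Acc 3: bank0 row1 -> MISS (open row1); precharges=2
Acc 4: bank2 row2 -> MISS (open row2); precharges=2
Acc 5: bank1 row1 -> MISS (open row1); precharges=2
Acc 6: bank0 row1 -> HIT
Acc 7: bank1 row2 -> MISS (open row2); precharges=3
Acc 8: bank2 row2 -> HIT
Acc 9: bank2 row1 -> MISS (open row1); precharges=4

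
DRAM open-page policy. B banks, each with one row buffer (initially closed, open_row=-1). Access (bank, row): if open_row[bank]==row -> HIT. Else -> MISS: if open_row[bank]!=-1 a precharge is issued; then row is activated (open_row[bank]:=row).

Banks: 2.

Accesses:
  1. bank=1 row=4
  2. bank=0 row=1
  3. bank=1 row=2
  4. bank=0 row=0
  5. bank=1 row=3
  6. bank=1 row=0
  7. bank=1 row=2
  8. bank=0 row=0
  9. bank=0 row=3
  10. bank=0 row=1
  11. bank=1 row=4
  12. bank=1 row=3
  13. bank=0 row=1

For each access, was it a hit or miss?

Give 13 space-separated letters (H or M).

Answer: M M M M M M M H M M M M H

Derivation:
Acc 1: bank1 row4 -> MISS (open row4); precharges=0
Acc 2: bank0 row1 -> MISS (open row1); precharges=0
Acc 3: bank1 row2 -> MISS (open row2); precharges=1
Acc 4: bank0 row0 -> MISS (open row0); precharges=2
Acc 5: bank1 row3 -> MISS (open row3); precharges=3
Acc 6: bank1 row0 -> MISS (open row0); precharges=4
Acc 7: bank1 row2 -> MISS (open row2); precharges=5
Acc 8: bank0 row0 -> HIT
Acc 9: bank0 row3 -> MISS (open row3); precharges=6
Acc 10: bank0 row1 -> MISS (open row1); precharges=7
Acc 11: bank1 row4 -> MISS (open row4); precharges=8
Acc 12: bank1 row3 -> MISS (open row3); precharges=9
Acc 13: bank0 row1 -> HIT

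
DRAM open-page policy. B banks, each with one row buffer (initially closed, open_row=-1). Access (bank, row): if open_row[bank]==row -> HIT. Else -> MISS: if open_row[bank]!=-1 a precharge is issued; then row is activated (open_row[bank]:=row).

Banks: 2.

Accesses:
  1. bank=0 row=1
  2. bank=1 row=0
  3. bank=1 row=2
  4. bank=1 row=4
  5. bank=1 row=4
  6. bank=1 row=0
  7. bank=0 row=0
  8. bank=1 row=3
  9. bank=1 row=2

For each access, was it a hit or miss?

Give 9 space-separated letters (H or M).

Answer: M M M M H M M M M

Derivation:
Acc 1: bank0 row1 -> MISS (open row1); precharges=0
Acc 2: bank1 row0 -> MISS (open row0); precharges=0
Acc 3: bank1 row2 -> MISS (open row2); precharges=1
Acc 4: bank1 row4 -> MISS (open row4); precharges=2
Acc 5: bank1 row4 -> HIT
Acc 6: bank1 row0 -> MISS (open row0); precharges=3
Acc 7: bank0 row0 -> MISS (open row0); precharges=4
Acc 8: bank1 row3 -> MISS (open row3); precharges=5
Acc 9: bank1 row2 -> MISS (open row2); precharges=6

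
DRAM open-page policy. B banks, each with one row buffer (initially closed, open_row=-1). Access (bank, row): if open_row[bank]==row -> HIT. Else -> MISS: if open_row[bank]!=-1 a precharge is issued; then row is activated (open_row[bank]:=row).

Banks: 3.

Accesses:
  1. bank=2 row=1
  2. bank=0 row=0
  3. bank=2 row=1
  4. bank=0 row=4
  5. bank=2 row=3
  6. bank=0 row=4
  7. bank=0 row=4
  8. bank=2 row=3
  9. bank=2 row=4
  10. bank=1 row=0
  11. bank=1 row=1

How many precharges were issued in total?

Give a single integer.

Answer: 4

Derivation:
Acc 1: bank2 row1 -> MISS (open row1); precharges=0
Acc 2: bank0 row0 -> MISS (open row0); precharges=0
Acc 3: bank2 row1 -> HIT
Acc 4: bank0 row4 -> MISS (open row4); precharges=1
Acc 5: bank2 row3 -> MISS (open row3); precharges=2
Acc 6: bank0 row4 -> HIT
Acc 7: bank0 row4 -> HIT
Acc 8: bank2 row3 -> HIT
Acc 9: bank2 row4 -> MISS (open row4); precharges=3
Acc 10: bank1 row0 -> MISS (open row0); precharges=3
Acc 11: bank1 row1 -> MISS (open row1); precharges=4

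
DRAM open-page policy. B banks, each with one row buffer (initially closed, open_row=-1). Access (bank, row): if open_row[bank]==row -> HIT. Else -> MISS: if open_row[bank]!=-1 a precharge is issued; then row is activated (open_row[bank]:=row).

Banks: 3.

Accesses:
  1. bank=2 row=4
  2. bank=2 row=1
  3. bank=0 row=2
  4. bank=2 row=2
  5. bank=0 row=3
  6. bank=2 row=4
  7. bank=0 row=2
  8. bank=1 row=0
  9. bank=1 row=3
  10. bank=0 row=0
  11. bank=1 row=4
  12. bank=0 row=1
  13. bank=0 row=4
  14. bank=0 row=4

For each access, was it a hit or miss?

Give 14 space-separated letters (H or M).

Acc 1: bank2 row4 -> MISS (open row4); precharges=0
Acc 2: bank2 row1 -> MISS (open row1); precharges=1
Acc 3: bank0 row2 -> MISS (open row2); precharges=1
Acc 4: bank2 row2 -> MISS (open row2); precharges=2
Acc 5: bank0 row3 -> MISS (open row3); precharges=3
Acc 6: bank2 row4 -> MISS (open row4); precharges=4
Acc 7: bank0 row2 -> MISS (open row2); precharges=5
Acc 8: bank1 row0 -> MISS (open row0); precharges=5
Acc 9: bank1 row3 -> MISS (open row3); precharges=6
Acc 10: bank0 row0 -> MISS (open row0); precharges=7
Acc 11: bank1 row4 -> MISS (open row4); precharges=8
Acc 12: bank0 row1 -> MISS (open row1); precharges=9
Acc 13: bank0 row4 -> MISS (open row4); precharges=10
Acc 14: bank0 row4 -> HIT

Answer: M M M M M M M M M M M M M H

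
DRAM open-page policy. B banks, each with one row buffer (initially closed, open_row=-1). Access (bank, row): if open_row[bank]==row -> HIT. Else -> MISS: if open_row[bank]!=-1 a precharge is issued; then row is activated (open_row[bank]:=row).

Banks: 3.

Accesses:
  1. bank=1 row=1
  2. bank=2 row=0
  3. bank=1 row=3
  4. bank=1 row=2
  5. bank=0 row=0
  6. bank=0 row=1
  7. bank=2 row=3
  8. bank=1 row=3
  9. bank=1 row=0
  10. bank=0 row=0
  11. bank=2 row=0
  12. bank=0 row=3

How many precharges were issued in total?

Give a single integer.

Answer: 9

Derivation:
Acc 1: bank1 row1 -> MISS (open row1); precharges=0
Acc 2: bank2 row0 -> MISS (open row0); precharges=0
Acc 3: bank1 row3 -> MISS (open row3); precharges=1
Acc 4: bank1 row2 -> MISS (open row2); precharges=2
Acc 5: bank0 row0 -> MISS (open row0); precharges=2
Acc 6: bank0 row1 -> MISS (open row1); precharges=3
Acc 7: bank2 row3 -> MISS (open row3); precharges=4
Acc 8: bank1 row3 -> MISS (open row3); precharges=5
Acc 9: bank1 row0 -> MISS (open row0); precharges=6
Acc 10: bank0 row0 -> MISS (open row0); precharges=7
Acc 11: bank2 row0 -> MISS (open row0); precharges=8
Acc 12: bank0 row3 -> MISS (open row3); precharges=9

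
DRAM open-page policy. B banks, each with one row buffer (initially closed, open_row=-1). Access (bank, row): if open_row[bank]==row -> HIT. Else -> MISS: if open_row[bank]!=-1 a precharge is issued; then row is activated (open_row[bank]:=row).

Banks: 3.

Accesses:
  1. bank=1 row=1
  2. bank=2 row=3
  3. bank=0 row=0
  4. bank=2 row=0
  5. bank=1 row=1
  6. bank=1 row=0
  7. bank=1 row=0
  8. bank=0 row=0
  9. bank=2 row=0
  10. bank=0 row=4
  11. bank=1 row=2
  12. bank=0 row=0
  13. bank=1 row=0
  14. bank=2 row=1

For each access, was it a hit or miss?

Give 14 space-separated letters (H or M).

Acc 1: bank1 row1 -> MISS (open row1); precharges=0
Acc 2: bank2 row3 -> MISS (open row3); precharges=0
Acc 3: bank0 row0 -> MISS (open row0); precharges=0
Acc 4: bank2 row0 -> MISS (open row0); precharges=1
Acc 5: bank1 row1 -> HIT
Acc 6: bank1 row0 -> MISS (open row0); precharges=2
Acc 7: bank1 row0 -> HIT
Acc 8: bank0 row0 -> HIT
Acc 9: bank2 row0 -> HIT
Acc 10: bank0 row4 -> MISS (open row4); precharges=3
Acc 11: bank1 row2 -> MISS (open row2); precharges=4
Acc 12: bank0 row0 -> MISS (open row0); precharges=5
Acc 13: bank1 row0 -> MISS (open row0); precharges=6
Acc 14: bank2 row1 -> MISS (open row1); precharges=7

Answer: M M M M H M H H H M M M M M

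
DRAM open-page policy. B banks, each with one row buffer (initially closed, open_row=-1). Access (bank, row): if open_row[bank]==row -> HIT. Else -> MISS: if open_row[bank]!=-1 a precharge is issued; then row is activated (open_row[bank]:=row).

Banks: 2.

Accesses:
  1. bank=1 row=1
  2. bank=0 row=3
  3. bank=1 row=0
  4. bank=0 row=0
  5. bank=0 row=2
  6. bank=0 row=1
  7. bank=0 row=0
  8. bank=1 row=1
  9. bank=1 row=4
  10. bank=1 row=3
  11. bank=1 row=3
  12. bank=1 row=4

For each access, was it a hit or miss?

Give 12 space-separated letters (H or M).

Acc 1: bank1 row1 -> MISS (open row1); precharges=0
Acc 2: bank0 row3 -> MISS (open row3); precharges=0
Acc 3: bank1 row0 -> MISS (open row0); precharges=1
Acc 4: bank0 row0 -> MISS (open row0); precharges=2
Acc 5: bank0 row2 -> MISS (open row2); precharges=3
Acc 6: bank0 row1 -> MISS (open row1); precharges=4
Acc 7: bank0 row0 -> MISS (open row0); precharges=5
Acc 8: bank1 row1 -> MISS (open row1); precharges=6
Acc 9: bank1 row4 -> MISS (open row4); precharges=7
Acc 10: bank1 row3 -> MISS (open row3); precharges=8
Acc 11: bank1 row3 -> HIT
Acc 12: bank1 row4 -> MISS (open row4); precharges=9

Answer: M M M M M M M M M M H M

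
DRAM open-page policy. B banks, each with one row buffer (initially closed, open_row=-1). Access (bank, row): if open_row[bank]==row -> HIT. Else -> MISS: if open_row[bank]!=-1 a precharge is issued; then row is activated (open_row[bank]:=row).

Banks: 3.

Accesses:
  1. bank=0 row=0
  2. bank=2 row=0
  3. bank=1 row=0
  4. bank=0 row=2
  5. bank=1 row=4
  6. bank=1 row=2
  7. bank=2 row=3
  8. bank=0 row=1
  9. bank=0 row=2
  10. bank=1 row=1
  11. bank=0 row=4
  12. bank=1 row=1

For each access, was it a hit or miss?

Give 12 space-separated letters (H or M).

Answer: M M M M M M M M M M M H

Derivation:
Acc 1: bank0 row0 -> MISS (open row0); precharges=0
Acc 2: bank2 row0 -> MISS (open row0); precharges=0
Acc 3: bank1 row0 -> MISS (open row0); precharges=0
Acc 4: bank0 row2 -> MISS (open row2); precharges=1
Acc 5: bank1 row4 -> MISS (open row4); precharges=2
Acc 6: bank1 row2 -> MISS (open row2); precharges=3
Acc 7: bank2 row3 -> MISS (open row3); precharges=4
Acc 8: bank0 row1 -> MISS (open row1); precharges=5
Acc 9: bank0 row2 -> MISS (open row2); precharges=6
Acc 10: bank1 row1 -> MISS (open row1); precharges=7
Acc 11: bank0 row4 -> MISS (open row4); precharges=8
Acc 12: bank1 row1 -> HIT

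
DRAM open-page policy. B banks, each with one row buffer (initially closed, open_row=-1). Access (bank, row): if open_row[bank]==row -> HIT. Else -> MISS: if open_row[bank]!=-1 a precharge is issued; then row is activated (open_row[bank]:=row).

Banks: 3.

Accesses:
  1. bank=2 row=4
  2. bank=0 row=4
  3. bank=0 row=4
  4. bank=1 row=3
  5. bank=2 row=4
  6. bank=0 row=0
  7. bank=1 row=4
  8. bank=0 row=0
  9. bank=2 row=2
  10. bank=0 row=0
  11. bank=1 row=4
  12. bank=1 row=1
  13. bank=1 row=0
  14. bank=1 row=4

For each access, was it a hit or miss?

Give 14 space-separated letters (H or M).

Answer: M M H M H M M H M H H M M M

Derivation:
Acc 1: bank2 row4 -> MISS (open row4); precharges=0
Acc 2: bank0 row4 -> MISS (open row4); precharges=0
Acc 3: bank0 row4 -> HIT
Acc 4: bank1 row3 -> MISS (open row3); precharges=0
Acc 5: bank2 row4 -> HIT
Acc 6: bank0 row0 -> MISS (open row0); precharges=1
Acc 7: bank1 row4 -> MISS (open row4); precharges=2
Acc 8: bank0 row0 -> HIT
Acc 9: bank2 row2 -> MISS (open row2); precharges=3
Acc 10: bank0 row0 -> HIT
Acc 11: bank1 row4 -> HIT
Acc 12: bank1 row1 -> MISS (open row1); precharges=4
Acc 13: bank1 row0 -> MISS (open row0); precharges=5
Acc 14: bank1 row4 -> MISS (open row4); precharges=6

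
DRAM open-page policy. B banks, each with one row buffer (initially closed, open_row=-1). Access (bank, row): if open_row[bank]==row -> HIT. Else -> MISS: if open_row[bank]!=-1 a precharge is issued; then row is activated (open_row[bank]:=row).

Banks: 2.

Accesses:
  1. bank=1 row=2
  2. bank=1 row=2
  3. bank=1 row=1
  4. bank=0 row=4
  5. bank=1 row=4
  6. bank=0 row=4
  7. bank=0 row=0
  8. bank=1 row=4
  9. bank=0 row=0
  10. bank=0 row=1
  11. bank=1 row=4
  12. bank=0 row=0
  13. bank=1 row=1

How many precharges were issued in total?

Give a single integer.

Answer: 6

Derivation:
Acc 1: bank1 row2 -> MISS (open row2); precharges=0
Acc 2: bank1 row2 -> HIT
Acc 3: bank1 row1 -> MISS (open row1); precharges=1
Acc 4: bank0 row4 -> MISS (open row4); precharges=1
Acc 5: bank1 row4 -> MISS (open row4); precharges=2
Acc 6: bank0 row4 -> HIT
Acc 7: bank0 row0 -> MISS (open row0); precharges=3
Acc 8: bank1 row4 -> HIT
Acc 9: bank0 row0 -> HIT
Acc 10: bank0 row1 -> MISS (open row1); precharges=4
Acc 11: bank1 row4 -> HIT
Acc 12: bank0 row0 -> MISS (open row0); precharges=5
Acc 13: bank1 row1 -> MISS (open row1); precharges=6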